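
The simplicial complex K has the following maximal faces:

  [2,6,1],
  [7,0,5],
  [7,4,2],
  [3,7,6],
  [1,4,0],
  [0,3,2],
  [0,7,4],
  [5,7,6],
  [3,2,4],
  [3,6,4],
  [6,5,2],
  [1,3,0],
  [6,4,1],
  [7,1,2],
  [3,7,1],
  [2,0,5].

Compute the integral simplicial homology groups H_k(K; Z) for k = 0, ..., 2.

H_0 = Z,  H_1 = Z^2,  H_2 = Z.

Take the total order 0 < 1 < 2 < 3 < 4 < 5 < 6 < 7 on the vertex set. Then K (dimension 2) consists of the simplices:

  0-simplices (8): [0], [1], [2], [3], [4], [5], [6], [7]
  1-simplices (24): (24 of them)
  2-simplices (16): [0,1,3], [0,1,4], [0,2,3], [0,2,5], [0,4,7], [0,5,7], [1,2,6], [1,2,7], [1,3,7], [1,4,6], [2,3,4], [2,4,7], [2,5,6], [3,4,6], [3,6,7], [5,6,7]

so the chain groups are C_0 ≅ Z^8, C_1 ≅ Z^24, C_2 ≅ Z^16.

The boundary map ∂_1: C_1 → C_0 is given by ∂[p,q] = [q] − [p]. For instance
  ∂[3,7] = [7] − [3].
The resulting 8×24 matrix has rank 7, and its Smith normal form has invariant factors (1,1,1,1,1,1,1).

Boundary ∂_2: C_2 → C_1 maps a triangle to the signed sum of its edges. For instance
  ∂[2,5,6] = [5,6] − [2,6] + [2,5],
  ∂[0,1,3] = [1,3] − [0,3] + [0,1].
The 24×16 boundary matrix has rank 15 and Smith normal form diag(1,1,1,1,1,1,1,1,1,1,1,1,1,1,1).

Computing H_k = (kernel of ∂_k) / (image of ∂_{k+1}):

  H_0: rank C_0 − rank ∂_1 = 8 − 7 = 1, and the invariant factors of ∂_1 are all 1, so H_0 ≅ Z.
  H_1: rank ker ∂_1 − rank ∂_2 = (24 − 7) − 15 = 2, and the invariant factors of ∂_2 are all 1, so H_1 ≅ Z^2.
  H_2: rank ker ∂_2 − rank ∂_3 = (16 − 15) − 0 = 1, and there is no ∂_3, so H_2 ≅ Z.

As a check, the Euler characteristic is 8 − 24 + 16 = 0, which agrees with 1 − 2 + 1 = 0.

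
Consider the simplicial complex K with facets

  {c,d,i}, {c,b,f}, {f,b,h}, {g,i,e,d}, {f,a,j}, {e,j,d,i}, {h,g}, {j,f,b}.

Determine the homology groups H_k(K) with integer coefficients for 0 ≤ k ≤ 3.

H_0 = Z,  H_1 = Z^2,  H_2 = 0,  H_3 = 0.

We work with the vertex ordering a < b < c < d < e < f < g < h < i < j. The simplices of K, each written with vertices in increasing order, are:

  0-simplices (10): a, b, c, d, e, f, g, h, i, j
  1-simplices (21): af, aj, bc, bf, bh, bj, cd, cf, ci, de, dg, di, dj, eg, ei, ej, fh, fj, gh, gi, ij
  2-simplices (12): afj, bcf, bfh, bfj, cdi, deg, dei, dej, dgi, dij, egi, eij
  3-simplices (2): degi, deij

so the chain groups are C_0 ≅ Z^10, C_1 ≅ Z^21, C_2 ≅ Z^12, C_3 ≅ Z^2.

Boundary ∂_1: C_1 → C_0 maps an edge to its endpoints' difference, ∂[p,q] = q − p. For instance
  ∂gh = h − g.
The resulting 10×21 matrix has rank 9, and its Smith normal form has invariant factors (1,1,1,1,1,1,1,1,1).

The boundary map ∂_2: C_2 → C_1 maps a triangle to the signed sum of its edges. For instance
  ∂bfj = fj − bj + bf,
  ∂dij = ij − dj + di.
This gives a 21×12 integer matrix of rank 10; reducing to Smith normal form yields diagonal entries (1,1,1,1,1,1,1,1,1,1).

The boundary map ∂_3: C_3 → C_2 sends each 3-simplex σ to the alternating sum Σ_i (−1)^i (σ with its i-th vertex removed). For instance
  ∂degi = egi − dgi + dei − deg,
  ∂deij = eij − dij + dej − dei.
The 12×2 boundary matrix has rank 2 and Smith normal form diag(1,1).

From H_k ≅ ker(∂_k) / im(∂_{k+1}) we obtain:

  H_0: rank C_0 − rank ∂_1 = 10 − 9 = 1, and the invariant factors of ∂_1 are all 1, so H_0 ≅ Z.
  H_1: rank ker ∂_1 − rank ∂_2 = (21 − 9) − 10 = 2, and the invariant factors of ∂_2 are all 1, so H_1 ≅ Z^2.
  H_2: rank ker ∂_2 − rank ∂_3 = (12 − 10) − 2 = 0, and the invariant factors of ∂_3 are all 1, so H_2 ≅ 0.
  H_3: rank ker ∂_3 − rank ∂_4 = (2 − 2) − 0 = 0, and there is no ∂_4, so H_3 ≅ 0.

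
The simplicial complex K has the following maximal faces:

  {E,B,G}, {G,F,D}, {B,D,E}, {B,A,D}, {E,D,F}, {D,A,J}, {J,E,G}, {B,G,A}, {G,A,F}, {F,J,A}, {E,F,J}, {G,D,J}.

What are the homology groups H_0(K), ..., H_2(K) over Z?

We work with the vertex ordering A < B < D < E < F < G < J. The simplices of K, each written with vertices in increasing order, are:

  0-simplices (7): A, B, D, E, F, G, J
  1-simplices (18): AB, AD, AF, AG, AJ, BD, BE, BG, DE, DF, DG, DJ, EF, EG, EJ, FG, FJ, GJ
  2-simplices (12): ABD, ABG, ADJ, AFG, AFJ, BDE, BEG, DEF, DFG, DGJ, EFJ, EGJ

giving chain groups C_0 ≅ Z^7, C_1 ≅ Z^18, C_2 ≅ Z^12.

∂_1: C_1 → C_0 is given by ∂[p,q] = [q] − [p].
This gives a 7×18 integer matrix of rank 6; reducing to Smith normal form yields diagonal entries (1,1,1,1,1,1).

The boundary map ∂_2: C_2 → C_1 maps a triangle to the signed sum of its edges. For instance
  ∂DEF = EF − DF + DE,
  ∂BEG = EG − BG + BE.
The resulting 18×12 matrix has rank 12, and its Smith normal form has invariant factors (1,1,1,1,1,1,1,1,1,1,1,2).

Reading off H_k = ker ∂_k / im ∂_{k+1}:

  H_0: rank C_0 − rank ∂_1 = 7 − 6 = 1, and the invariant factors of ∂_1 are all 1, so H_0 ≅ Z.
  H_1: rank ker ∂_1 − rank ∂_2 = (18 − 6) − 12 = 0, and ∂_2 has invariant factor 2 > 1, so H_1 ≅ Z/2.
  H_2: rank ker ∂_2 − rank ∂_3 = (12 − 12) − 0 = 0, and there is no ∂_3, so H_2 ≅ 0.

As a check, the Euler characteristic is 7 − 18 + 12 = 1, which agrees with 1 − 0 + 0 = 1.

H_0 = Z,  H_1 = Z/2,  H_2 = 0.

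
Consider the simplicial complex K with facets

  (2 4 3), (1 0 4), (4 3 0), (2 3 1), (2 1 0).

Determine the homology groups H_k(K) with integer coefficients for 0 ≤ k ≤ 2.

We work with the vertex ordering 0 < 1 < 2 < 3 < 4. The simplices of K, each written with vertices in increasing order, are:

  0-simplices (5): [0], [1], [2], [3], [4]
  1-simplices (10): [0,1], [0,2], [0,3], [0,4], [1,2], [1,3], [1,4], [2,3], [2,4], [3,4]
  2-simplices (5): [0,1,2], [0,1,4], [0,3,4], [1,2,3], [2,3,4]

so the chain groups are C_0 ≅ Z^5, C_1 ≅ Z^10, C_2 ≅ Z^5.

The boundary map ∂_1: C_1 → C_0 is given by ∂[p,q] = [q] − [p].
The resulting 5×10 matrix has rank 4, and its Smith normal form has invariant factors (1,1,1,1).

∂_2: C_2 → C_1 sends each 2-simplex [p,q,r] to [q,r] − [p,r] + [p,q]. For instance
  ∂[1,2,3] = [2,3] − [1,3] + [1,2],
  ∂[0,3,4] = [3,4] − [0,4] + [0,3].
This gives a 10×5 integer matrix of rank 5; reducing to Smith normal form yields diagonal entries (1,1,1,1,1).

Computing H_k = (kernel of ∂_k) / (image of ∂_{k+1}):

  H_0: rank C_0 − rank ∂_1 = 5 − 4 = 1, and the invariant factors of ∂_1 are all 1, so H_0 ≅ Z.
  H_1: rank ker ∂_1 − rank ∂_2 = (10 − 4) − 5 = 1, and the invariant factors of ∂_2 are all 1, so H_1 ≅ Z.
  H_2: rank ker ∂_2 − rank ∂_3 = (5 − 5) − 0 = 0, and there is no ∂_3, so H_2 ≅ 0.

H_0 = Z,  H_1 = Z,  H_2 = 0.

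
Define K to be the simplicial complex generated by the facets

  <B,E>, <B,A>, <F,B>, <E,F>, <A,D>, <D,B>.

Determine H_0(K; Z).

Order the vertices as A < B < D < E < F. Listing each simplex with vertices in this order, K has dimension 1 with simplices:

  0-simplices (5): A, B, D, E, F
  1-simplices (6): AB, AD, BD, BE, BF, EF

so the chain groups are C_0 ≅ Z^5, C_1 ≅ Z^6.

The boundary map ∂_1: C_1 → C_0 is given by ∂[p,q] = [q] − [p].
As a 5×6 matrix over Z this has rank 4, with invariant factors (1,1,1,1).

Computing H_k = (kernel of ∂_k) / (image of ∂_{k+1}):

  H_0: rank C_0 − rank ∂_1 = 5 − 4 = 1, and the invariant factors of ∂_1 are all 1, so H_0 ≅ Z.

(K is a triangulation of a wedge of 2 circles.)

H_0 = Z.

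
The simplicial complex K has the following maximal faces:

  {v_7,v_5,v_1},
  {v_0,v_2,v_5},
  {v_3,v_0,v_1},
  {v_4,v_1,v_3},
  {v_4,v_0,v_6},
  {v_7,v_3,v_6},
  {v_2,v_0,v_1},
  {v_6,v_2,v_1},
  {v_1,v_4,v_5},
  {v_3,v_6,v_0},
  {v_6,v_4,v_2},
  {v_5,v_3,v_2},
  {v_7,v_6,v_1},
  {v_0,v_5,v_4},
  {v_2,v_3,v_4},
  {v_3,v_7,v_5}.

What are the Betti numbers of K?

We work with the vertex ordering v_0 < v_1 < v_2 < v_3 < v_4 < v_5 < v_6 < v_7. The simplices of K, each written with vertices in increasing order, are:

  0-simplices (8): [v_0], [v_1], [v_2], [v_3], [v_4], [v_5], [v_6], [v_7]
  1-simplices (24): (24 of them)
  2-simplices (16): (16 of them)

Hence C_0 ≅ Z^8, C_1 ≅ Z^24, C_2 ≅ Z^16.

The boundary map ∂_1: C_1 → C_0 sends each edge [p,q] (with p < q) to q − p.
The resulting 8×24 matrix has rank 7, and its Smith normal form has invariant factors (1,1,1,1,1,1,1).

The boundary map ∂_2: C_2 → C_1 maps a triangle to the signed sum of its edges. For instance
  ∂[v_2,v_3,v_4] = [v_3,v_4] − [v_2,v_4] + [v_2,v_3],
  ∂[v_0,v_4,v_5] = [v_4,v_5] − [v_0,v_5] + [v_0,v_4].
The resulting 24×16 matrix has rank 15, and its Smith normal form has invariant factors (1,1,1,1,1,1,1,1,1,1,1,1,1,1,1).

Reading off H_k = ker ∂_k / im ∂_{k+1}:

  H_0: rank C_0 − rank ∂_1 = 8 − 7 = 1, and the invariant factors of ∂_1 are all 1, so H_0 = Z.
  H_1: rank ker ∂_1 − rank ∂_2 = (24 − 7) − 15 = 2, and the invariant factors of ∂_2 are all 1, so H_1 = Z^2.
  H_2: rank ker ∂_2 − rank ∂_3 = (16 − 15) − 0 = 1, and there is no ∂_3, so H_2 = Z.

As a check, the Euler characteristic is 8 − 24 + 16 = 0, which agrees with 1 − 2 + 1 = 0.

Hence the Betti numbers are b_0 = 1, b_1 = 2, b_2 = 1.

b_0 = 1, b_1 = 2, b_2 = 1.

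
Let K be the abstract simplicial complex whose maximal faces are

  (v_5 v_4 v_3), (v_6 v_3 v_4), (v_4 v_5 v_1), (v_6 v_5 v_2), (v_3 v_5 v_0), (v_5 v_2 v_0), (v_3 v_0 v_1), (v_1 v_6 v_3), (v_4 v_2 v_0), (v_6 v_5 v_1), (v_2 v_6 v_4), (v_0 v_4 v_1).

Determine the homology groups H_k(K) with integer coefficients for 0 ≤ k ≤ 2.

H_0 = Z,  H_1 = Z/2,  H_2 = 0.

Fix the vertex order v_0 < v_1 < v_2 < v_3 < v_4 < v_5 < v_6 and write every simplex with vertices in increasing order. Then dim K = 2 and the simplices of K are:

  0-simplices (7): [v_0], [v_1], [v_2], [v_3], [v_4], [v_5], [v_6]
  1-simplices (18): (18 of them)
  2-simplices (12): (12 of them)

Hence C_0 ≅ Z^7, C_1 ≅ Z^18, C_2 ≅ Z^12.

The boundary map ∂_1: C_1 → C_0 maps an edge to its endpoints' difference, ∂[p,q] = q − p.
As a 7×18 matrix over Z this has rank 6, with invariant factors (1,1,1,1,1,1).

∂_2: C_2 → C_1 maps a triangle to the signed sum of its edges. For instance
  ∂[v_0,v_2,v_5] = [v_2,v_5] − [v_0,v_5] + [v_0,v_2],
  ∂[v_0,v_1,v_4] = [v_1,v_4] − [v_0,v_4] + [v_0,v_1].
This gives a 18×12 integer matrix of rank 12; reducing to Smith normal form yields diagonal entries (1,1,1,1,1,1,1,1,1,1,1,2).

Now H_k = ker ∂_k / im ∂_{k+1}, so:

  H_0: rank C_0 − rank ∂_1 = 7 − 6 = 1, and the invariant factors of ∂_1 are all 1, so H_0 ≅ Z.
  H_1: rank ker ∂_1 − rank ∂_2 = (18 − 6) − 12 = 0, and ∂_2 has invariant factor 2 > 1, so H_1 ≅ Z/2.
  H_2: rank ker ∂_2 − rank ∂_3 = (12 − 12) − 0 = 0, and there is no ∂_3, so H_2 ≅ 0.

As a check, the Euler characteristic is 7 − 18 + 12 = 1, which agrees with 1 − 0 + 0 = 1.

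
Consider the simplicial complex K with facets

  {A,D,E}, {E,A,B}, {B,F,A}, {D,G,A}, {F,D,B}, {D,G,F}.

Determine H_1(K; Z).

Fix the vertex order A < B < D < E < F < G and write every simplex with vertices in increasing order. Then dim K = 2 and the simplices of K are:

  0-simplices (6): A, B, D, E, F, G
  1-simplices (12): AB, AD, AE, AF, AG, BD, BE, BF, DE, DF, DG, FG
  2-simplices (6): ABE, ABF, ADE, ADG, BDF, DFG

so the chain groups are C_0 ≅ Z^6, C_1 ≅ Z^12, C_2 ≅ Z^6.

∂_1: C_1 → C_0 is given by ∂[p,q] = [q] − [p].
This gives a 6×12 integer matrix of rank 5; reducing to Smith normal form yields diagonal entries (1,1,1,1,1).

The boundary map ∂_2: C_2 → C_1 acts by ∂[p,q,r] = [q,r] − [p,r] + [p,q]. For instance
  ∂DFG = FG − DG + DF,
  ∂ABF = BF − AF + AB.
As a 12×6 matrix over Z this has rank 6, with invariant factors (1,1,1,1,1,1).

Computing H_k = (kernel of ∂_k) / (image of ∂_{k+1}):

  H_1: rank ker ∂_1 − rank ∂_2 = (12 − 5) − 6 = 1, and the invariant factors of ∂_2 are all 1, so H_1 = Z.

H_1 ≅ Z.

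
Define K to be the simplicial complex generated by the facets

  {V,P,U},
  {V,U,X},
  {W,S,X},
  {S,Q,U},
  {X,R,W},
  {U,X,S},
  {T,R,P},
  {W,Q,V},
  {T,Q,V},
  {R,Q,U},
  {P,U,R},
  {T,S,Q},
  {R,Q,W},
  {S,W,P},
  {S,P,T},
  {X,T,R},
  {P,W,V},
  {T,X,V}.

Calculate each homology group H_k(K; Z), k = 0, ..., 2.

H_0 = Z,  H_1 = Z^2,  H_2 = Z.

We work with the vertex ordering P < Q < R < S < T < U < V < W < X. The simplices of K, each written with vertices in increasing order, are:

  0-simplices (9): P, Q, R, S, T, U, V, W, X
  1-simplices (27): PR, PS, PT, PU, PV, PW, QR, QS, QT, QU, QV, QW, RT, RU, RW, RX, ST, SU, SW, SX, TV, TX, UV, UX, VW, VX, WX
  2-simplices (18): PRT, PRU, PST, PSW, PUV, PVW, QRU, QRW, QST, QSU, QTV, QVW, RTX, RWX, SUX, SWX, TVX, UVX

so the chain groups are C_0 ≅ Z^9, C_1 ≅ Z^27, C_2 ≅ Z^18.

∂_1: C_1 → C_0 is given by ∂[p,q] = [q] − [p]. For instance
  ∂UV = V − U.
The 9×27 boundary matrix has rank 8 and Smith normal form diag(1,1,1,1,1,1,1,1).

The boundary map ∂_2: C_2 → C_1 sends each 2-simplex [p,q,r] to [q,r] − [p,r] + [p,q]. For instance
  ∂QST = ST − QT + QS,
  ∂PVW = VW − PW + PV.
The 27×18 boundary matrix has rank 17 and Smith normal form diag(1,1,1,1,1,1,1,1,1,1,1,1,1,1,1,1,1).

Now H_k = ker ∂_k / im ∂_{k+1}, so:

  H_0: rank C_0 − rank ∂_1 = 9 − 8 = 1, and the invariant factors of ∂_1 are all 1, so H_0 ≅ Z.
  H_1: rank ker ∂_1 − rank ∂_2 = (27 − 8) − 17 = 2, and the invariant factors of ∂_2 are all 1, so H_1 ≅ Z^2.
  H_2: rank ker ∂_2 − rank ∂_3 = (18 − 17) − 0 = 1, and there is no ∂_3, so H_2 ≅ Z.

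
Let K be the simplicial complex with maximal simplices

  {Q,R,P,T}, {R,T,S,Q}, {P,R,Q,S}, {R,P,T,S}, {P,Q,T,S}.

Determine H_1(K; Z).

Take the total order P < Q < R < S < T on the vertex set. Then K (dimension 3) consists of the simplices:

  0-simplices (5): P, Q, R, S, T
  1-simplices (10): PQ, PR, PS, PT, QR, QS, QT, RS, RT, ST
  2-simplices (10): PQR, PQS, PQT, PRS, PRT, PST, QRS, QRT, QST, RST
  3-simplices (5): PQRS, PQRT, PQST, PRST, QRST

giving chain groups C_0 ≅ Z^5, C_1 ≅ Z^10, C_2 ≅ Z^10, C_3 ≅ Z^5.

∂_1: C_1 → C_0 is given by ∂[p,q] = [q] − [p].
As a 5×10 matrix over Z this has rank 4, with invariant factors (1,1,1,1).

Boundary ∂_2: C_2 → C_1 sends each 2-simplex [p,q,r] to [q,r] − [p,r] + [p,q]. For instance
  ∂PST = ST − PT + PS,
  ∂QST = ST − QT + QS.
The 10×10 boundary matrix has rank 6 and Smith normal form diag(1,1,1,1,1,1).

∂_3: C_3 → C_2 sends each 3-simplex σ to the alternating sum Σ_i (−1)^i (σ with its i-th vertex removed). For instance
  ∂PQRS = QRS − PRS + PQS − PQR,
  ∂PRST = RST − PST + PRT − PRS.
As a 10×5 matrix over Z this has rank 4, with invariant factors (1,1,1,1).

Computing H_k = (kernel of ∂_k) / (image of ∂_{k+1}):

  H_1: rank ker ∂_1 − rank ∂_2 = (10 − 4) − 6 = 0, and the invariant factors of ∂_2 are all 1, so H_1 ≅ 0.

H_1 ≅ 0.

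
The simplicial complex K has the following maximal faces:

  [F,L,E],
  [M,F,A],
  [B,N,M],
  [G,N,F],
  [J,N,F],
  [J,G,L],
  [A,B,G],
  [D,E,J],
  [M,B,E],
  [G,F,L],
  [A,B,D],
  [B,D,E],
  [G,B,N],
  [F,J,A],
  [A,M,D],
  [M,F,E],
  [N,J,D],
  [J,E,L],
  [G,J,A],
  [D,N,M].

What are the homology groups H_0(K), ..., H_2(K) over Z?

H_0 ≅ Z,  H_1 ≅ Z ⊕ Z/2,  H_2 = 0.

Take the total order A < B < D < E < F < G < J < L < M < N on the vertex set. Then K (dimension 2) consists of the simplices:

  0-simplices (10): A, B, D, E, F, G, J, L, M, N
  1-simplices (30): AB, AD, AF, AG, AJ, AM, BD, BE, BG, BM, BN, DE, DJ, DM, DN, EF, EJ, EL, EM, FG, FJ, FL, FM, FN, GJ, GL, GN, JL, JN, MN
  2-simplices (20): ABD, ABG, ADM, AFJ, AFM, AGJ, BDE, BEM, BGN, BMN, DEJ, DJN, DMN, EFL, EFM, EJL, FGL, FGN, FJN, GJL

Hence C_0 ≅ Z^10, C_1 ≅ Z^30, C_2 ≅ Z^20.

Boundary ∂_1: C_1 → C_0 is given by ∂[p,q] = [q] − [p]. For instance
  ∂GJ = J − G.
The 10×30 boundary matrix has rank 9 and Smith normal form diag(1,1,1,1,1,1,1,1,1).

Boundary ∂_2: C_2 → C_1 maps a triangle to the signed sum of its edges. For instance
  ∂BGN = GN − BN + BG,
  ∂FJN = JN − FN + FJ.
This gives a 30×20 integer matrix of rank 20; reducing to Smith normal form yields diagonal entries (1,1,1,1,1,1,1,1,1,1,1,1,1,1,1,1,1,1,1,2).

Computing H_k = (kernel of ∂_k) / (image of ∂_{k+1}):

  H_0: rank C_0 − rank ∂_1 = 10 − 9 = 1, and the invariant factors of ∂_1 are all 1, so H_0 = Z.
  H_1: rank ker ∂_1 − rank ∂_2 = (30 − 9) − 20 = 1, and ∂_2 has invariant factor 2 > 1, so H_1 = Z ⊕ Z/2.
  H_2: rank ker ∂_2 − rank ∂_3 = (20 − 20) − 0 = 0, and there is no ∂_3, so H_2 = 0.

(K is a triangulation of the Klein bottle.)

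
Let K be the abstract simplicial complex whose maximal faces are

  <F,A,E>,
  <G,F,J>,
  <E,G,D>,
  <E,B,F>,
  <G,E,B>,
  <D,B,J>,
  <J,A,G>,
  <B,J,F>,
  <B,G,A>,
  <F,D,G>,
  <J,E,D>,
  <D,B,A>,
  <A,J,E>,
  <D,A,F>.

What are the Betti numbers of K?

We work with the vertex ordering A < B < D < E < F < G < J. The simplices of K, each written with vertices in increasing order, are:

  0-simplices (7): A, B, D, E, F, G, J
  1-simplices (21): AB, AD, AE, AF, AG, AJ, BD, BE, BF, BG, BJ, DE, DF, DG, DJ, EF, EG, EJ, FG, FJ, GJ
  2-simplices (14): ABD, ABG, ADF, AEF, AEJ, AGJ, BDJ, BEF, BEG, BFJ, DEG, DEJ, DFG, FGJ

Hence C_0 ≅ Z^7, C_1 ≅ Z^21, C_2 ≅ Z^14.

∂_1: C_1 → C_0 sends each edge [p,q] (with p < q) to q − p.
The resulting 7×21 matrix has rank 6, and its Smith normal form has invariant factors (1,1,1,1,1,1).

The boundary map ∂_2: C_2 → C_1 acts by ∂[p,q,r] = [q,r] − [p,r] + [p,q]. For instance
  ∂ABG = BG − AG + AB,
  ∂DEJ = EJ − DJ + DE.
As a 21×14 matrix over Z this has rank 13, with invariant factors (1,1,1,1,1,1,1,1,1,1,1,1,1).

Reading off H_k = ker ∂_k / im ∂_{k+1}:

  H_0: rank C_0 − rank ∂_1 = 7 − 6 = 1, and the invariant factors of ∂_1 are all 1, so H_0 = Z.
  H_1: rank ker ∂_1 − rank ∂_2 = (21 − 6) − 13 = 2, and the invariant factors of ∂_2 are all 1, so H_1 = Z^2.
  H_2: rank ker ∂_2 − rank ∂_3 = (14 − 13) − 0 = 1, and there is no ∂_3, so H_2 = Z.

(K is a triangulation of the torus T^2.)

Hence the Betti numbers are b_0 = 1, b_1 = 2, b_2 = 1.

b_0 = 1, b_1 = 2, b_2 = 1.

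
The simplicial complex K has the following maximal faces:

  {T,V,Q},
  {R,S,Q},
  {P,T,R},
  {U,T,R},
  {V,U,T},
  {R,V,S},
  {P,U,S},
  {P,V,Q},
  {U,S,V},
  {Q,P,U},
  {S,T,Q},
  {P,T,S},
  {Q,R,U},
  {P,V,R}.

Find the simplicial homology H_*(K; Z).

Fix the vertex order P < Q < R < S < T < U < V and write every simplex with vertices in increasing order. Then dim K = 2 and the simplices of K are:

  0-simplices (7): P, Q, R, S, T, U, V
  1-simplices (21): PQ, PR, PS, PT, PU, PV, QR, QS, QT, QU, QV, RS, RT, RU, RV, ST, SU, SV, TU, TV, UV
  2-simplices (14): PQU, PQV, PRT, PRV, PST, PSU, QRS, QRU, QST, QTV, RSV, RTU, SUV, TUV

Hence C_0 ≅ Z^7, C_1 ≅ Z^21, C_2 ≅ Z^14.

The boundary map ∂_1: C_1 → C_0 maps an edge to its endpoints' difference, ∂[p,q] = q − p. For instance
  ∂QT = T − Q.
The 7×21 boundary matrix has rank 6 and Smith normal form diag(1,1,1,1,1,1).

The boundary map ∂_2: C_2 → C_1 sends each 2-simplex [p,q,r] to [q,r] − [p,r] + [p,q]. For instance
  ∂QRU = RU − QU + QR,
  ∂PQU = QU − PU + PQ.
As a 21×14 matrix over Z this has rank 13, with invariant factors (1,1,1,1,1,1,1,1,1,1,1,1,1).

Now H_k = ker ∂_k / im ∂_{k+1}, so:

  H_0: rank C_0 − rank ∂_1 = 7 − 6 = 1, and the invariant factors of ∂_1 are all 1, so H_0 = Z.
  H_1: rank ker ∂_1 − rank ∂_2 = (21 − 6) − 13 = 2, and the invariant factors of ∂_2 are all 1, so H_1 = Z^2.
  H_2: rank ker ∂_2 − rank ∂_3 = (14 − 13) − 0 = 1, and there is no ∂_3, so H_2 = Z.

(K is a triangulation of the torus T^2.)

H_0 = Z,  H_1 = Z^2,  H_2 = Z.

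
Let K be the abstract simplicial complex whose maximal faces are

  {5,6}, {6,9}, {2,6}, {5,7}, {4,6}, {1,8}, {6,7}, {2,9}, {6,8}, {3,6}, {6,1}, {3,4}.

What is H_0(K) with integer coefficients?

H_0 = Z.

Order the vertices as 1 < 2 < 3 < 4 < 5 < 6 < 7 < 8 < 9. Listing each simplex with vertices in this order, K has dimension 1 with simplices:

  0-simplices (9): [1], [2], [3], [4], [5], [6], [7], [8], [9]
  1-simplices (12): [1,6], [1,8], [2,6], [2,9], [3,4], [3,6], [4,6], [5,6], [5,7], [6,7], [6,8], [6,9]

Hence C_0 ≅ Z^9, C_1 ≅ Z^12.

Boundary ∂_1: C_1 → C_0 is given by ∂[p,q] = [q] − [p]. For instance
  ∂[2,9] = [9] − [2].
The resulting 9×12 matrix has rank 8, and its Smith normal form has invariant factors (1,1,1,1,1,1,1,1).

Reading off H_k = ker ∂_k / im ∂_{k+1}:

  H_0: rank C_0 − rank ∂_1 = 9 − 8 = 1, and the invariant factors of ∂_1 are all 1, so H_0 = Z.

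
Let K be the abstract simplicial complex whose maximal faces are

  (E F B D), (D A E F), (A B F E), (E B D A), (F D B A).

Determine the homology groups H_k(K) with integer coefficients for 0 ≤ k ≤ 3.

We work with the vertex ordering A < B < D < E < F. The simplices of K, each written with vertices in increasing order, are:

  0-simplices (5): A, B, D, E, F
  1-simplices (10): AB, AD, AE, AF, BD, BE, BF, DE, DF, EF
  2-simplices (10): ABD, ABE, ABF, ADE, ADF, AEF, BDE, BDF, BEF, DEF
  3-simplices (5): ABDE, ABDF, ABEF, ADEF, BDEF

so the chain groups are C_0 ≅ Z^5, C_1 ≅ Z^10, C_2 ≅ Z^10, C_3 ≅ Z^5.

∂_1: C_1 → C_0 is given by ∂[p,q] = [q] − [p].
As a 5×10 matrix over Z this has rank 4, with invariant factors (1,1,1,1).

∂_2: C_2 → C_1 acts by ∂[p,q,r] = [q,r] − [p,r] + [p,q]. For instance
  ∂DEF = EF − DF + DE,
  ∂BDE = DE − BE + BD.
This gives a 10×10 integer matrix of rank 6; reducing to Smith normal form yields diagonal entries (1,1,1,1,1,1).

Boundary ∂_3: C_3 → C_2 sends each 3-simplex σ to the alternating sum Σ_i (−1)^i (σ with its i-th vertex removed). For instance
  ∂ABDF = BDF − ADF + ABF − ABD,
  ∂BDEF = DEF − BEF + BDF − BDE.
The 10×5 boundary matrix has rank 4 and Smith normal form diag(1,1,1,1).

From H_k ≅ ker(∂_k) / im(∂_{k+1}) we obtain:

  H_0: rank C_0 − rank ∂_1 = 5 − 4 = 1, and the invariant factors of ∂_1 are all 1, so H_0 ≅ Z.
  H_1: rank ker ∂_1 − rank ∂_2 = (10 − 4) − 6 = 0, and the invariant factors of ∂_2 are all 1, so H_1 ≅ 0.
  H_2: rank ker ∂_2 − rank ∂_3 = (10 − 6) − 4 = 0, and the invariant factors of ∂_3 are all 1, so H_2 ≅ 0.
  H_3: rank ker ∂_3 − rank ∂_4 = (5 − 4) − 0 = 1, and there is no ∂_4, so H_3 ≅ Z.

As a check, the Euler characteristic is 5 − 10 + 10 − 5 = 0, which agrees with 1 − 0 + 0 − 1 = 0.

H_0 = Z,  H_1 = 0,  H_2 = 0,  H_3 = Z.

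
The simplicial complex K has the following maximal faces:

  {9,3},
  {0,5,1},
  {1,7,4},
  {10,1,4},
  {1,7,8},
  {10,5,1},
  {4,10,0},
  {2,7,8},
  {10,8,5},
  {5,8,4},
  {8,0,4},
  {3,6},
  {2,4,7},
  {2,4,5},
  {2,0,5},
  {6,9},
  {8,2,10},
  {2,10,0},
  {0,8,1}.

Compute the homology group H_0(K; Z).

H_0 ≅ Z^2.

Order the vertices as 0 < 1 < 2 < 3 < 4 < 5 < 6 < 7 < 8 < 9 < 10. Listing each simplex with vertices in this order, K has dimension 2 with simplices:

  0-simplices (11): [0], [1], [2], [3], [4], [5], [6], [7], [8], [9], [10]
  1-simplices (27): (27 of them)
  2-simplices (16): [0,1,5], [0,1,8], [0,2,5], [0,2,10], [0,4,8], [0,4,10], [1,4,7], [1,4,10], [1,5,10], [1,7,8], [2,4,5], [2,4,7], [2,7,8], [2,8,10], [4,5,8], [5,8,10]

giving chain groups C_0 ≅ Z^11, C_1 ≅ Z^27, C_2 ≅ Z^16.

∂_1: C_1 → C_0 sends each edge [p,q] (with p < q) to q − p.
The 11×27 boundary matrix has rank 9 and Smith normal form diag(1,1,1,1,1,1,1,1,1).

Boundary ∂_2: C_2 → C_1 acts by ∂[p,q,r] = [q,r] − [p,r] + [p,q]. For instance
  ∂[2,4,7] = [4,7] − [2,7] + [2,4],
  ∂[1,4,10] = [4,10] − [1,10] + [1,4].
This gives a 27×16 integer matrix of rank 15; reducing to Smith normal form yields diagonal entries (1,1,1,1,1,1,1,1,1,1,1,1,1,1,1).

Computing H_k = (kernel of ∂_k) / (image of ∂_{k+1}):

  H_0: rank C_0 − rank ∂_1 = 11 − 9 = 2, and the invariant factors of ∂_1 are all 1, so H_0 = Z^2.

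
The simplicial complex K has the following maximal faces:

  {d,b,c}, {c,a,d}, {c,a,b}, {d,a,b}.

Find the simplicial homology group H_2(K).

H_2 ≅ Z.

Fix the vertex order a < b < c < d and write every simplex with vertices in increasing order. Then dim K = 2 and the simplices of K are:

  0-simplices (4): a, b, c, d
  1-simplices (6): ab, ac, ad, bc, bd, cd
  2-simplices (4): abc, abd, acd, bcd

Hence C_0 ≅ Z^4, C_1 ≅ Z^6, C_2 ≅ Z^4.

∂_1: C_1 → C_0 is given by ∂[p,q] = [q] − [p]. For instance
  ∂cd = d − c.
The resulting 4×6 matrix has rank 3, and its Smith normal form has invariant factors (1,1,1).

The boundary map ∂_2: C_2 → C_1 maps a triangle to the signed sum of its edges. For instance
  ∂bcd = cd − bd + bc,
  ∂abc = bc − ac + ab.
This gives a 6×4 integer matrix of rank 3; reducing to Smith normal form yields diagonal entries (1,1,1).

From H_k ≅ ker(∂_k) / im(∂_{k+1}) we obtain:

  H_2: rank ker ∂_2 − rank ∂_3 = (4 − 3) − 0 = 1, and there is no ∂_3, so H_2 ≅ Z.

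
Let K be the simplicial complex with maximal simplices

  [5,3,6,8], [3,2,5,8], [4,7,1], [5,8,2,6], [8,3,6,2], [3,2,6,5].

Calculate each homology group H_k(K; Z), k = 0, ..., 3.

H_0 ≅ Z^2,  H_1 = 0,  H_2 = 0,  H_3 ≅ Z.

We work with the vertex ordering 1 < 2 < 3 < 4 < 5 < 6 < 7 < 8. The simplices of K, each written with vertices in increasing order, are:

  0-simplices (8): [1], [2], [3], [4], [5], [6], [7], [8]
  1-simplices (13): [1,4], [1,7], [2,3], [2,5], [2,6], [2,8], [3,5], [3,6], [3,8], [4,7], [5,6], [5,8], [6,8]
  2-simplices (11): [1,4,7], [2,3,5], [2,3,6], [2,3,8], [2,5,6], [2,5,8], [2,6,8], [3,5,6], [3,5,8], [3,6,8], [5,6,8]
  3-simplices (5): [2,3,5,6], [2,3,5,8], [2,3,6,8], [2,5,6,8], [3,5,6,8]

Hence C_0 ≅ Z^8, C_1 ≅ Z^13, C_2 ≅ Z^11, C_3 ≅ Z^5.

The boundary map ∂_1: C_1 → C_0 is given by ∂[p,q] = [q] − [p].
As a 8×13 matrix over Z this has rank 6, with invariant factors (1,1,1,1,1,1).

Boundary ∂_2: C_2 → C_1 acts by ∂[p,q,r] = [q,r] − [p,r] + [p,q]. For instance
  ∂[2,3,5] = [3,5] − [2,5] + [2,3],
  ∂[2,3,8] = [3,8] − [2,8] + [2,3].
The 13×11 boundary matrix has rank 7 and Smith normal form diag(1,1,1,1,1,1,1).

∂_3: C_3 → C_2 sends each 3-simplex σ to the alternating sum Σ_i (−1)^i (σ with its i-th vertex removed). For instance
  ∂[2,3,6,8] = [3,6,8] − [2,6,8] + [2,3,8] − [2,3,6],
  ∂[2,5,6,8] = [5,6,8] − [2,6,8] + [2,5,8] − [2,5,6].
The 11×5 boundary matrix has rank 4 and Smith normal form diag(1,1,1,1).

From H_k ≅ ker(∂_k) / im(∂_{k+1}) we obtain:

  H_0: rank C_0 − rank ∂_1 = 8 − 6 = 2, and the invariant factors of ∂_1 are all 1, so H_0 ≅ Z^2.
  H_1: rank ker ∂_1 − rank ∂_2 = (13 − 6) − 7 = 0, and the invariant factors of ∂_2 are all 1, so H_1 ≅ 0.
  H_2: rank ker ∂_2 − rank ∂_3 = (11 − 7) − 4 = 0, and the invariant factors of ∂_3 are all 1, so H_2 ≅ 0.
  H_3: rank ker ∂_3 − rank ∂_4 = (5 − 4) − 0 = 1, and there is no ∂_4, so H_3 ≅ Z.

As a check, the Euler characteristic is 8 − 13 + 11 − 5 = 1, which agrees with 2 − 0 + 0 − 1 = 1.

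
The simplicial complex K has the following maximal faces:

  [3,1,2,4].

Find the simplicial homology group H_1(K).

Fix the vertex order 1 < 2 < 3 < 4 and write every simplex with vertices in increasing order. Then dim K = 3 and the simplices of K are:

  0-simplices (4): [1], [2], [3], [4]
  1-simplices (6): [1,2], [1,3], [1,4], [2,3], [2,4], [3,4]
  2-simplices (4): [1,2,3], [1,2,4], [1,3,4], [2,3,4]
  3-simplices (1): [1,2,3,4]

so the chain groups are C_0 ≅ Z^4, C_1 ≅ Z^6, C_2 ≅ Z^4, C_3 ≅ Z^1.

∂_1: C_1 → C_0 maps an edge to its endpoints' difference, ∂[p,q] = q − p. For instance
  ∂[1,2] = [2] − [1].
The resulting 4×6 matrix has rank 3, and its Smith normal form has invariant factors (1,1,1).

∂_2: C_2 → C_1 maps a triangle to the signed sum of its edges. For instance
  ∂[1,2,4] = [2,4] − [1,4] + [1,2],
  ∂[1,2,3] = [2,3] − [1,3] + [1,2].
The 6×4 boundary matrix has rank 3 and Smith normal form diag(1,1,1).

The boundary map ∂_3: C_3 → C_2 sends each 3-simplex σ to the alternating sum Σ_i (−1)^i (σ with its i-th vertex removed). For instance
  ∂[1,2,3,4] = [2,3,4] − [1,3,4] + [1,2,4] − [1,2,3].
As a 4×1 matrix over Z this has rank 1, with invariant factors (1).

Now H_k = ker ∂_k / im ∂_{k+1}, so:

  H_1: rank ker ∂_1 − rank ∂_2 = (6 − 3) − 3 = 0, and the invariant factors of ∂_2 are all 1, so H_1 ≅ 0.

H_1 = 0.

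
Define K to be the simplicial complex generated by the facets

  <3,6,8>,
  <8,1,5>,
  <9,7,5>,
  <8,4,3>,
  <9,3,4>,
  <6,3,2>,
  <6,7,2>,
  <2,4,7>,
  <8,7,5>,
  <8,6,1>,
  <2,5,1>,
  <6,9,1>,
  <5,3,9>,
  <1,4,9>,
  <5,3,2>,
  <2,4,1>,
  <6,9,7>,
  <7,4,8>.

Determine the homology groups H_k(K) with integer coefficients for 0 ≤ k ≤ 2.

H_0 ≅ Z,  H_1 ≅ Z^2,  H_2 ≅ Z.

We work with the vertex ordering 1 < 2 < 3 < 4 < 5 < 6 < 7 < 8 < 9. The simplices of K, each written with vertices in increasing order, are:

  0-simplices (9): [1], [2], [3], [4], [5], [6], [7], [8], [9]
  1-simplices (27): (27 of them)
  2-simplices (18): [1,2,4], [1,2,5], [1,4,9], [1,5,8], [1,6,8], [1,6,9], [2,3,5], [2,3,6], [2,4,7], [2,6,7], [3,4,8], [3,4,9], [3,5,9], [3,6,8], [4,7,8], [5,7,8], [5,7,9], [6,7,9]

Hence C_0 ≅ Z^9, C_1 ≅ Z^27, C_2 ≅ Z^18.

Boundary ∂_1: C_1 → C_0 maps an edge to its endpoints' difference, ∂[p,q] = q − p. For instance
  ∂[1,5] = [5] − [1].
As a 9×27 matrix over Z this has rank 8, with invariant factors (1,1,1,1,1,1,1,1).

∂_2: C_2 → C_1 sends each 2-simplex [p,q,r] to [q,r] − [p,r] + [p,q]. For instance
  ∂[1,2,4] = [2,4] − [1,4] + [1,2],
  ∂[3,6,8] = [6,8] − [3,8] + [3,6].
This gives a 27×18 integer matrix of rank 17; reducing to Smith normal form yields diagonal entries (1,1,1,1,1,1,1,1,1,1,1,1,1,1,1,1,1).

From H_k ≅ ker(∂_k) / im(∂_{k+1}) we obtain:

  H_0: rank C_0 − rank ∂_1 = 9 − 8 = 1, and the invariant factors of ∂_1 are all 1, so H_0 ≅ Z.
  H_1: rank ker ∂_1 − rank ∂_2 = (27 − 8) − 17 = 2, and the invariant factors of ∂_2 are all 1, so H_1 ≅ Z^2.
  H_2: rank ker ∂_2 − rank ∂_3 = (18 − 17) − 0 = 1, and there is no ∂_3, so H_2 ≅ Z.

As a check, the Euler characteristic is 9 − 27 + 18 = 0, which agrees with 1 − 2 + 1 = 0.
(K is a triangulation of the torus T^2.)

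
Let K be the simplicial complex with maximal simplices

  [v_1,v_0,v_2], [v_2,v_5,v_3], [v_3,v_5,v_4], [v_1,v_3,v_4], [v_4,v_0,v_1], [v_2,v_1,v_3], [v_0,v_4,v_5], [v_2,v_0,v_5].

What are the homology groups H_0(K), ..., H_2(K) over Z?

Take the total order v_0 < v_1 < v_2 < v_3 < v_4 < v_5 on the vertex set. Then K (dimension 2) consists of the simplices:

  0-simplices (6): [v_0], [v_1], [v_2], [v_3], [v_4], [v_5]
  1-simplices (12): [v_0,v_1], [v_0,v_2], [v_0,v_4], [v_0,v_5], [v_1,v_2], [v_1,v_3], [v_1,v_4], [v_2,v_3], [v_2,v_5], [v_3,v_4], [v_3,v_5], [v_4,v_5]
  2-simplices (8): [v_0,v_1,v_2], [v_0,v_1,v_4], [v_0,v_2,v_5], [v_0,v_4,v_5], [v_1,v_2,v_3], [v_1,v_3,v_4], [v_2,v_3,v_5], [v_3,v_4,v_5]

Hence C_0 ≅ Z^6, C_1 ≅ Z^12, C_2 ≅ Z^8.

∂_1: C_1 → C_0 maps an edge to its endpoints' difference, ∂[p,q] = q − p.
As a 6×12 matrix over Z this has rank 5, with invariant factors (1,1,1,1,1).

The boundary map ∂_2: C_2 → C_1 maps a triangle to the signed sum of its edges. For instance
  ∂[v_0,v_2,v_5] = [v_2,v_5] − [v_0,v_5] + [v_0,v_2],
  ∂[v_1,v_3,v_4] = [v_3,v_4] − [v_1,v_4] + [v_1,v_3].
This gives a 12×8 integer matrix of rank 7; reducing to Smith normal form yields diagonal entries (1,1,1,1,1,1,1).

Computing H_k = (kernel of ∂_k) / (image of ∂_{k+1}):

  H_0: rank C_0 − rank ∂_1 = 6 − 5 = 1, and the invariant factors of ∂_1 are all 1, so H_0 = Z.
  H_1: rank ker ∂_1 − rank ∂_2 = (12 − 5) − 7 = 0, and the invariant factors of ∂_2 are all 1, so H_1 = 0.
  H_2: rank ker ∂_2 − rank ∂_3 = (8 − 7) − 0 = 1, and there is no ∂_3, so H_2 = Z.

H_0 ≅ Z,  H_1 = 0,  H_2 ≅ Z.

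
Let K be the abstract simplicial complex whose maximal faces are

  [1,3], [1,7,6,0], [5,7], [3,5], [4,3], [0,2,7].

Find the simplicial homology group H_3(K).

H_3 ≅ 0.

K has 8 vertices, 12 edges, 5 triangles, 1 3-simplex.
rank ∂_3 = 1, rank ∂_4 = 0 ⇒ b_3 = 1 − 1 − 0 = 0. So H_3 = 0.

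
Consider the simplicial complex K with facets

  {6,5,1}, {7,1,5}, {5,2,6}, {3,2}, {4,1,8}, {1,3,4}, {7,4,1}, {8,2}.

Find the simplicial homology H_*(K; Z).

Fix the vertex order 1 < 2 < 3 < 4 < 5 < 6 < 7 < 8 and write every simplex with vertices in increasing order. Then dim K = 2 and the simplices of K are:

  0-simplices (8): [1], [2], [3], [4], [5], [6], [7], [8]
  1-simplices (15): [1,3], [1,4], [1,5], [1,6], [1,7], [1,8], [2,3], [2,5], [2,6], [2,8], [3,4], [4,7], [4,8], [5,6], [5,7]
  2-simplices (6): [1,3,4], [1,4,7], [1,4,8], [1,5,6], [1,5,7], [2,5,6]

giving chain groups C_0 ≅ Z^8, C_1 ≅ Z^15, C_2 ≅ Z^6.

The boundary map ∂_1: C_1 → C_0 is given by ∂[p,q] = [q] − [p]. For instance
  ∂[1,5] = [5] − [1].
This gives a 8×15 integer matrix of rank 7; reducing to Smith normal form yields diagonal entries (1,1,1,1,1,1,1).

Boundary ∂_2: C_2 → C_1 sends each 2-simplex [p,q,r] to [q,r] − [p,r] + [p,q]. For instance
  ∂[1,3,4] = [3,4] − [1,4] + [1,3],
  ∂[1,5,6] = [5,6] − [1,6] + [1,5].
The 15×6 boundary matrix has rank 6 and Smith normal form diag(1,1,1,1,1,1).

Computing H_k = (kernel of ∂_k) / (image of ∂_{k+1}):

  H_0: rank C_0 − rank ∂_1 = 8 − 7 = 1, and the invariant factors of ∂_1 are all 1, so H_0 ≅ Z.
  H_1: rank ker ∂_1 − rank ∂_2 = (15 − 7) − 6 = 2, and the invariant factors of ∂_2 are all 1, so H_1 ≅ Z^2.
  H_2: rank ker ∂_2 − rank ∂_3 = (6 − 6) − 0 = 0, and there is no ∂_3, so H_2 ≅ 0.

H_0 = Z,  H_1 = Z^2,  H_2 = 0.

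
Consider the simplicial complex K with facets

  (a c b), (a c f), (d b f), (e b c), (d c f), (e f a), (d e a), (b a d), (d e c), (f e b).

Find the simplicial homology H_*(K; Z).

We work with the vertex ordering a < b < c < d < e < f. The simplices of K, each written with vertices in increasing order, are:

  0-simplices (6): a, b, c, d, e, f
  1-simplices (15): ab, ac, ad, ae, af, bc, bd, be, bf, cd, ce, cf, de, df, ef
  2-simplices (10): abc, abd, acf, ade, aef, bce, bdf, bef, cde, cdf

so the chain groups are C_0 ≅ Z^6, C_1 ≅ Z^15, C_2 ≅ Z^10.

Boundary ∂_1: C_1 → C_0 maps an edge to its endpoints' difference, ∂[p,q] = q − p. For instance
  ∂bf = f − b.
The resulting 6×15 matrix has rank 5, and its Smith normal form has invariant factors (1,1,1,1,1).

∂_2: C_2 → C_1 sends each 2-simplex [p,q,r] to [q,r] − [p,r] + [p,q]. For instance
  ∂bdf = df − bf + bd,
  ∂ade = de − ae + ad.
This gives a 15×10 integer matrix of rank 10; reducing to Smith normal form yields diagonal entries (1,1,1,1,1,1,1,1,1,2).

Computing H_k = (kernel of ∂_k) / (image of ∂_{k+1}):

  H_0: rank C_0 − rank ∂_1 = 6 − 5 = 1, and the invariant factors of ∂_1 are all 1, so H_0 = Z.
  H_1: rank ker ∂_1 − rank ∂_2 = (15 − 5) − 10 = 0, and ∂_2 has invariant factor 2 > 1, so H_1 = Z_2.
  H_2: rank ker ∂_2 − rank ∂_3 = (10 − 10) − 0 = 0, and there is no ∂_3, so H_2 = 0.

H_0 ≅ Z,  H_1 ≅ Z_2,  H_2 = 0.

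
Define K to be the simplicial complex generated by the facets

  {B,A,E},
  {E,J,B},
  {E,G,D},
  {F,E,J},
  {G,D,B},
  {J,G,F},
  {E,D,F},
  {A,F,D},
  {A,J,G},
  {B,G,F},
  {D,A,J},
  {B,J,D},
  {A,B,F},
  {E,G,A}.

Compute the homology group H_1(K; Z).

K has 7 vertices, 21 edges, 14 triangles.
rank ∂_1 = 6, rank ∂_2 = 13 ⇒ b_1 = 21 − 6 − 13 = 2; all invariant factors of ∂_2 are 1 so no torsion. So H_1 ≅ Z^2.

H_1 ≅ Z^2.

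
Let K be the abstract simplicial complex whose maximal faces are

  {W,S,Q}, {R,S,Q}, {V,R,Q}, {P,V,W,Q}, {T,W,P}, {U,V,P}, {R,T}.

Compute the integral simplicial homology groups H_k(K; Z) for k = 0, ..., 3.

H_0 ≅ Z,  H_1 ≅ Z,  H_2 = 0,  H_3 = 0.

Order the vertices as P < Q < R < S < T < U < V < W. Listing each simplex with vertices in this order, K has dimension 3 with simplices:

  0-simplices (8): P, Q, R, S, T, U, V, W
  1-simplices (16): PQ, PT, PU, PV, PW, QR, QS, QV, QW, RS, RT, RV, SW, TW, UV, VW
  2-simplices (9): PQV, PQW, PTW, PUV, PVW, QRS, QRV, QSW, QVW
  3-simplices (1): PQVW

Hence C_0 ≅ Z^8, C_1 ≅ Z^16, C_2 ≅ Z^9, C_3 ≅ Z^1.

The boundary map ∂_1: C_1 → C_0 is given by ∂[p,q] = [q] − [p]. For instance
  ∂PQ = Q − P.
The 8×16 boundary matrix has rank 7 and Smith normal form diag(1,1,1,1,1,1,1).

The boundary map ∂_2: C_2 → C_1 maps a triangle to the signed sum of its edges. For instance
  ∂QSW = SW − QW + QS,
  ∂QVW = VW − QW + QV.
This gives a 16×9 integer matrix of rank 8; reducing to Smith normal form yields diagonal entries (1,1,1,1,1,1,1,1).

∂_3: C_3 → C_2 sends each 3-simplex σ to the alternating sum Σ_i (−1)^i (σ with its i-th vertex removed). For instance
  ∂PQVW = QVW − PVW + PQW − PQV.
As a 9×1 matrix over Z this has rank 1, with invariant factors (1).

Computing H_k = (kernel of ∂_k) / (image of ∂_{k+1}):

  H_0: rank C_0 − rank ∂_1 = 8 − 7 = 1, and the invariant factors of ∂_1 are all 1, so H_0 ≅ Z.
  H_1: rank ker ∂_1 − rank ∂_2 = (16 − 7) − 8 = 1, and the invariant factors of ∂_2 are all 1, so H_1 ≅ Z.
  H_2: rank ker ∂_2 − rank ∂_3 = (9 − 8) − 1 = 0, and the invariant factors of ∂_3 are all 1, so H_2 ≅ 0.
  H_3: rank ker ∂_3 − rank ∂_4 = (1 − 1) − 0 = 0, and there is no ∂_4, so H_3 ≅ 0.

As a check, the Euler characteristic is 8 − 16 + 9 − 1 = 0, which agrees with 1 − 1 + 0 − 0 = 0.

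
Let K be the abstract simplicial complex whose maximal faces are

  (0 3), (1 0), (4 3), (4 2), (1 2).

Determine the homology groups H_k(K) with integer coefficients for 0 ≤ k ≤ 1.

H_0 = Z,  H_1 = Z.

We work with the vertex ordering 0 < 1 < 2 < 3 < 4. The simplices of K, each written with vertices in increasing order, are:

  0-simplices (5): [0], [1], [2], [3], [4]
  1-simplices (5): [0,1], [0,3], [1,2], [2,4], [3,4]

Hence C_0 ≅ Z^5, C_1 ≅ Z^5.

Boundary ∂_1: C_1 → C_0 is given by ∂[p,q] = [q] − [p]. For instance
  ∂[3,4] = [4] − [3].
The 5×5 boundary matrix has rank 4 and Smith normal form diag(1,1,1,1).

Now H_k = ker ∂_k / im ∂_{k+1}, so:

  H_0: rank C_0 − rank ∂_1 = 5 − 4 = 1, and the invariant factors of ∂_1 are all 1, so H_0 ≅ Z.
  H_1: rank ker ∂_1 − rank ∂_2 = (5 − 4) − 0 = 1, and there is no ∂_2, so H_1 ≅ Z.

(K is a triangulation of the circle S^1.)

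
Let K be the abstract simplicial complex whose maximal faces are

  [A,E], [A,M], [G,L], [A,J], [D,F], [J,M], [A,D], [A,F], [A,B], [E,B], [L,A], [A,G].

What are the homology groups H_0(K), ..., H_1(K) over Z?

Order the vertices as A < B < D < E < F < G < J < L < M. Listing each simplex with vertices in this order, K has dimension 1 with simplices:

  0-simplices (9): A, B, D, E, F, G, J, L, M
  1-simplices (12): AB, AD, AE, AF, AG, AJ, AL, AM, BE, DF, GL, JM

so the chain groups are C_0 ≅ Z^9, C_1 ≅ Z^12.

The boundary map ∂_1: C_1 → C_0 sends each edge [p,q] (with p < q) to q − p. For instance
  ∂DF = F − D.
The 9×12 boundary matrix has rank 8 and Smith normal form diag(1,1,1,1,1,1,1,1).

Computing H_k = (kernel of ∂_k) / (image of ∂_{k+1}):

  H_0: rank C_0 − rank ∂_1 = 9 − 8 = 1, and the invariant factors of ∂_1 are all 1, so H_0 ≅ Z.
  H_1: rank ker ∂_1 − rank ∂_2 = (12 − 8) − 0 = 4, and there is no ∂_2, so H_1 ≅ Z^4.

H_0 ≅ Z,  H_1 ≅ Z^4.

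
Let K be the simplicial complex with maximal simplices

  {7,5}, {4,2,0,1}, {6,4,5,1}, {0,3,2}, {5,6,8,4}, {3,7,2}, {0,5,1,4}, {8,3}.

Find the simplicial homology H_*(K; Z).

H_0 ≅ Z,  H_1 ≅ Z^2,  H_2 = 0,  H_3 = 0.

Order the vertices as 0 < 1 < 2 < 3 < 4 < 5 < 6 < 7 < 8. Listing each simplex with vertices in this order, K has dimension 3 with simplices:

  0-simplices (9): [0], [1], [2], [3], [4], [5], [6], [7], [8]
  1-simplices (21): [0,1], [0,2], [0,3], [0,4], [0,5], [1,2], [1,4], [1,5], [1,6], [2,3], [2,4], [2,7], [3,7], [3,8], [4,5], [4,6], [4,8], [5,6], [5,7], [5,8], [6,8]
  2-simplices (15): [0,1,2], [0,1,4], [0,1,5], [0,2,3], [0,2,4], [0,4,5], [1,2,4], [1,4,5], [1,4,6], [1,5,6], [2,3,7], [4,5,6], [4,5,8], [4,6,8], [5,6,8]
  3-simplices (4): [0,1,2,4], [0,1,4,5], [1,4,5,6], [4,5,6,8]

so the chain groups are C_0 ≅ Z^9, C_1 ≅ Z^21, C_2 ≅ Z^15, C_3 ≅ Z^4.

∂_1: C_1 → C_0 is given by ∂[p,q] = [q] − [p].
This gives a 9×21 integer matrix of rank 8; reducing to Smith normal form yields diagonal entries (1,1,1,1,1,1,1,1).

The boundary map ∂_2: C_2 → C_1 maps a triangle to the signed sum of its edges. For instance
  ∂[0,1,5] = [1,5] − [0,5] + [0,1],
  ∂[1,2,4] = [2,4] − [1,4] + [1,2].
As a 21×15 matrix over Z this has rank 11, with invariant factors (1,1,1,1,1,1,1,1,1,1,1).

Boundary ∂_3: C_3 → C_2 sends each 3-simplex σ to the alternating sum Σ_i (−1)^i (σ with its i-th vertex removed). For instance
  ∂[0,1,2,4] = [1,2,4] − [0,2,4] + [0,1,4] − [0,1,2],
  ∂[4,5,6,8] = [5,6,8] − [4,6,8] + [4,5,8] − [4,5,6].
This gives a 15×4 integer matrix of rank 4; reducing to Smith normal form yields diagonal entries (1,1,1,1).

From H_k ≅ ker(∂_k) / im(∂_{k+1}) we obtain:

  H_0: rank C_0 − rank ∂_1 = 9 − 8 = 1, and the invariant factors of ∂_1 are all 1, so H_0 ≅ Z.
  H_1: rank ker ∂_1 − rank ∂_2 = (21 − 8) − 11 = 2, and the invariant factors of ∂_2 are all 1, so H_1 ≅ Z^2.
  H_2: rank ker ∂_2 − rank ∂_3 = (15 − 11) − 4 = 0, and the invariant factors of ∂_3 are all 1, so H_2 ≅ 0.
  H_3: rank ker ∂_3 − rank ∂_4 = (4 − 4) − 0 = 0, and there is no ∂_4, so H_3 ≅ 0.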